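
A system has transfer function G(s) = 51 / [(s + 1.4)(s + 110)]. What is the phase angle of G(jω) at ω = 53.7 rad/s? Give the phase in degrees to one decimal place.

-114.5 deg

∠(j53.7 + 1.4) = arctan(53.7/1.4) = 88.51°
∠(j53.7 + 110) = arctan(53.7/110) = 26.02°
∠G(j53.7) = − (88.51° + 26.02°) = -114.53°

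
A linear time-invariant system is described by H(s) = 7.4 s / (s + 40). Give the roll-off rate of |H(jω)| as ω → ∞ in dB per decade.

With 1 zero and 1 pole, the high-frequency asymptotic slope is 20 × (1 − 1) = 0 dB/decade.

0 dB/decade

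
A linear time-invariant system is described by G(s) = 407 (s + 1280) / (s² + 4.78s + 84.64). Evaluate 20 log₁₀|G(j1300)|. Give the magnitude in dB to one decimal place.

|j1300 + 1280| = √(1300² + 1280²) = 1824
|(j1300)² + 4.78(j1300) + 84.64| = |-1.6899e+06 + j6214| = 1.69e+06
|G(j1300)| = 407 × 1824 / 1.69e+06 = 0.43938
20 log₁₀(0.43938) = -7.14 dB

-7.1 dB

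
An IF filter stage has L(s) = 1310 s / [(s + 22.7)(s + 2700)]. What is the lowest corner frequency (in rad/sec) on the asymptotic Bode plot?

22.7 rad/sec

Break frequencies occur at each pole and zero magnitude: 22.7 rad/sec, 2700 rad/sec.
The lowest is 22.7 rad/sec.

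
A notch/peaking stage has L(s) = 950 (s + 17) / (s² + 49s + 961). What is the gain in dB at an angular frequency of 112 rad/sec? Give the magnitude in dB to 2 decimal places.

|j112 + 17| = √(112² + 17²) = 113.3
|(j112)² + 49(j112) + 961| = |-11583 + j5488| = 1.282e+04
|L(j112)| = 950 × 113.3 / 1.282e+04 = 8.3963
20 log₁₀(8.3963) = 18.482 dB

18.48 dB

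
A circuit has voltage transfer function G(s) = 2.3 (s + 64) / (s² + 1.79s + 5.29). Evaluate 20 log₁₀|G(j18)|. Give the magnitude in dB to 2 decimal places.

|j18 + 64| = √(18² + 64²) = 66.48
|(j18)² + 1.79(j18) + 5.29| = |-318.71 + j32.22| = 320.3
|G(j18)| = 2.3 × 66.48 / 320.3 = 0.47735
20 log₁₀(0.47735) = -6.423 dB

-6.42 dB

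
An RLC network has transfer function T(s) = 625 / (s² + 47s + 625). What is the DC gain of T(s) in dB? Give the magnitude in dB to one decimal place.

T(0) = 625 / 625 = 1
20 log₁₀(1) = 0.00 dB

0.0 dB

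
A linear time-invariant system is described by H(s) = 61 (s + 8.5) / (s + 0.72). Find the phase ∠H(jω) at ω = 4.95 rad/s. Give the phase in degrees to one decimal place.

∠(j4.95 + 8.5) = arctan(4.95/8.5) = 30.21°
∠(j4.95 + 0.72) = arctan(4.95/0.72) = 81.72°
∠H(j4.95) = 30.21° − 81.72° = -51.51°

-51.5°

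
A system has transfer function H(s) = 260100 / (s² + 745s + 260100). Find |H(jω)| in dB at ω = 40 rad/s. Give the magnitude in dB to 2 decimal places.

-0.00 dB

|(j40)² + 745(j40) + 260100| = |2.585e+05 + j29800| = 2.602e+05
|H(j40)| = 260100 / 2.602e+05 = 0.99957
20 log₁₀(0.99957) = -0.004 dB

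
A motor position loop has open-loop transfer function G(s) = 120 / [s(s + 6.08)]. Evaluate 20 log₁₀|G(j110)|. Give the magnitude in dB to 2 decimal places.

|j110 + 6.08| = √(110² + 6.08²) = 110.2
|j110| = 110
|G(j110)| = 120 / (110.2 × 110) = 0.0099022
20 log₁₀(0.0099022) = -40.085 dB

-40.09 dB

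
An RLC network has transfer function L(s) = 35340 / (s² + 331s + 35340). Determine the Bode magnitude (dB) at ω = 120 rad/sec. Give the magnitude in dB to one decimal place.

-2.1 dB

|(j120)² + 331(j120) + 35340| = |20940 + j39720| = 4.49e+04
|L(j120)| = 35340 / 4.49e+04 = 0.78705
20 log₁₀(0.78705) = -2.08 dB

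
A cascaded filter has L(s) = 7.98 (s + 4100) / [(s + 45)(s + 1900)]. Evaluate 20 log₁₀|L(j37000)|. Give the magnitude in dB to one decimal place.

|j37000 + 4100| = √(37000² + 4100²) = 3.723e+04
|j37000 + 45| = √(37000² + 45²) = 3.7e+04
|j37000 + 1900| = √(37000² + 1900²) = 3.705e+04
|L(j37000)| = 7.98 × 3.723e+04 / (3.7e+04 × 3.705e+04) = 0.00021671
20 log₁₀(0.00021671) = -73.28 dB

-73.3 dB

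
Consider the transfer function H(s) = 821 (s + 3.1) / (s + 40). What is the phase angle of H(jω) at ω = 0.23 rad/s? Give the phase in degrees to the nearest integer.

4°

∠(j0.23 + 3.1) = arctan(0.23/3.1) = 4.24°
∠(j0.23 + 40) = arctan(0.23/40) = 0.33°
∠H(j0.23) = 4.24° − 0.33° = 3.91°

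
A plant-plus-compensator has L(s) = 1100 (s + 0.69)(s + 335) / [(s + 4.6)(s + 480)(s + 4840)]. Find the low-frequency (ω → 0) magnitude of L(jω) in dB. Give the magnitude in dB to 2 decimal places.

-32.47 dB

L(0) = 1100 × 0.69 × 335 / (4.6 × 480 × 4840) = 0.023793
20 log₁₀(0.023793) = -32.471 dB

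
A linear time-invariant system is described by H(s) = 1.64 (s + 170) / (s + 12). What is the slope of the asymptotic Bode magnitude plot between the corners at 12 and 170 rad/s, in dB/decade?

-20 dB/decade

In this band the factors already past their corner are: pole at 12; net slope = -20 dB/decade.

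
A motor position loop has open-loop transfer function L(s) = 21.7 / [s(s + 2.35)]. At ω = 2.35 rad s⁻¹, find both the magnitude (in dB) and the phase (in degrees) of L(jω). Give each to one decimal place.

|L| = 8.9 dB, ∠L = -135.0°

|j2.35 + 2.35| = √(2.35² + 2.35²) = 3.323
|j2.35| = 2.35
|L(j2.35)| = 21.7 / (3.323 × 2.35) = 2.7785
20 log₁₀(2.7785) = 8.88 dB
∠(j2.35 + 2.35) = arctan(2.35/2.35) = 45.00°
∠(j2.35) = 90.00°
∠L(j2.35) = − (45.00° + 90.00°) = -135.00°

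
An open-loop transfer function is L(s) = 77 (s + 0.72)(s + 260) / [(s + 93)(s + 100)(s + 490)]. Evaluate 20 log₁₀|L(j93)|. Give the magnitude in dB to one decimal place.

-13.1 dB

|j93 + 0.72| = √(93² + 0.72²) = 93
|j93 + 260| = √(93² + 260²) = 276.1
|j93 + 93| = √(93² + 93²) = 131.5
|j93 + 100| = √(93² + 100²) = 136.6
|j93 + 490| = √(93² + 490²) = 498.7
|L(j93)| = 77 × 93 × 276.1 / (131.5 × 136.6 × 498.7) = 0.22075
20 log₁₀(0.22075) = -13.12 dB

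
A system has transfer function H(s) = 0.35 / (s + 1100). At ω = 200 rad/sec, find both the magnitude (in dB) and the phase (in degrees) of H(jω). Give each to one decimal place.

|j200 + 1100| = √(200² + 1100²) = 1118
|H(j200)| = 0.35 / 1118 = 0.00031305
20 log₁₀(0.00031305) = -70.09 dB
∠(j200 + 1100) = arctan(200/1100) = 10.30°
∠H(j200) = −10.30° = -10.30°

|H| = -70.1 dB, ∠H = -10.3 deg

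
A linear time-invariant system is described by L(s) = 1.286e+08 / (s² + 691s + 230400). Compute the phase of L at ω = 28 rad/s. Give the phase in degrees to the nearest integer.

∠[(j28)² + 691(j28) + 230400] = ∠[2.2962e+05 + j19348] = 4.82°
∠L(j28) = −4.82° = -4.82°

-5°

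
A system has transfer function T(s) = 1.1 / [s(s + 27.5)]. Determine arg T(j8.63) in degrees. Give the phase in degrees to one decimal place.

-107.4°

∠(j8.63 + 27.5) = arctan(8.63/27.5) = 17.42°
∠(j8.63) = 90.00°
∠T(j8.63) = − (17.42° + 90.00°) = -107.42°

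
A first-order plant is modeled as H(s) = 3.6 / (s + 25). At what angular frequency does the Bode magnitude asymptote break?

25 rad/s

The single real pole at s = −25 gives a corner at ω = 25 rad/s.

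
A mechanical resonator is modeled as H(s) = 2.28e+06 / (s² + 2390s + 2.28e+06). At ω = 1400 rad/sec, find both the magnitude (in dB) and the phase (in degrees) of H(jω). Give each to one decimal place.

|H| = -3.4 dB, ∠H = -84.5°

|(j1400)² + 2390(j1400) + 2.28e+06| = |3.2e+05 + j3.346e+06| = 3.361e+06
|H(j1400)| = 2.28e+06 / 3.361e+06 = 0.67832
20 log₁₀(0.67832) = -3.37 dB
∠[(j1400)² + 2390(j1400) + 2.28e+06] = ∠[3.2e+05 + j3.346e+06] = 84.54°
∠H(j1400) = −84.54° = -84.54°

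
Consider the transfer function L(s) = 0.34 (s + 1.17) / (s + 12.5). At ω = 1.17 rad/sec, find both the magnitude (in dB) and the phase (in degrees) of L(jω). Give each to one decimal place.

|L| = -27.0 dB, ∠L = 39.7°

|j1.17 + 1.17| = √(1.17² + 1.17²) = 1.655
|j1.17 + 12.5| = √(1.17² + 12.5²) = 12.55
|L(j1.17)| = 0.34 × 1.655 / 12.55 = 0.04481
20 log₁₀(0.04481) = -26.97 dB
∠(j1.17 + 1.17) = arctan(1.17/1.17) = 45.00°
∠(j1.17 + 12.5) = arctan(1.17/12.5) = 5.35°
∠L(j1.17) = 45.00° − 5.35° = 39.65°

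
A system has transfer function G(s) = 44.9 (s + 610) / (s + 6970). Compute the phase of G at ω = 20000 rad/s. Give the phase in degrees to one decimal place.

∠(j20000 + 610) = arctan(20000/610) = 88.25°
∠(j20000 + 6970) = arctan(20000/6970) = 70.79°
∠G(j20000) = 88.25° − 70.79° = 17.47°

17.5°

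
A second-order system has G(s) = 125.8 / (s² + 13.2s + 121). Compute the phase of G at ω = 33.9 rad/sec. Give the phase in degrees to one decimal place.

-156.5°

∠[(j33.9)² + 13.2(j33.9) + 121] = ∠[-1028.2 + j447.48] = 156.48°
∠G(j33.9) = −156.48° = -156.48°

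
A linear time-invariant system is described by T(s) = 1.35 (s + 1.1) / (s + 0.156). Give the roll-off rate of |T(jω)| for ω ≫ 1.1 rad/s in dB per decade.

With 1 zero and 1 pole, the high-frequency asymptotic slope is 20 × (1 − 1) = 0 dB/decade.

0 dB/decade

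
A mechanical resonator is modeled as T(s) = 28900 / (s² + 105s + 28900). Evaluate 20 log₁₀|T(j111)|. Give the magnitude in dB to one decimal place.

3.1 dB

|(j111)² + 105(j111) + 28900| = |16579 + j11655| = 2.027e+04
|T(j111)| = 28900 / 2.027e+04 = 1.426
20 log₁₀(1.426) = 3.08 dB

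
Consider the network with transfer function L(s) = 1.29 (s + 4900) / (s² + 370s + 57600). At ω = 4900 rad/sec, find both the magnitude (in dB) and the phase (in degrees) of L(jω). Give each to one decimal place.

|j4900 + 4900| = √(4900² + 4900²) = 6930
|(j4900)² + 370(j4900) + 57600| = |-2.3952e+07 + j1.813e+06| = 2.402e+07
|L(j4900)| = 1.29 × 6930 / 2.402e+07 = 0.00037214
20 log₁₀(0.00037214) = -68.59 dB
∠(j4900 + 4900) = arctan(4900/4900) = 45.00°
∠[(j4900)² + 370(j4900) + 57600] = ∠[-2.3952e+07 + j1.813e+06] = 175.67°
∠L(j4900) = 45.00° − 175.67° = -130.67°

|L| = -68.6 dB, ∠L = -130.7°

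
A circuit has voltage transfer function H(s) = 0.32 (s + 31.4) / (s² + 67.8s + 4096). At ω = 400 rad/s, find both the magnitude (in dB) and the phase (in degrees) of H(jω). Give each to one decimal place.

|j400 + 31.4| = √(400² + 31.4²) = 401.2
|(j400)² + 67.8(j400) + 4096| = |-1.559e+05 + j27120| = 1.582e+05
|H(j400)| = 0.32 × 401.2 / 1.582e+05 = 0.00081136
20 log₁₀(0.00081136) = -61.82 dB
∠(j400 + 31.4) = arctan(400/31.4) = 85.51°
∠[(j400)² + 67.8(j400) + 4096] = ∠[-1.559e+05 + j27120] = 170.13°
∠H(j400) = 85.51° − 170.13° = -84.62°

|H| = -61.8 dB, ∠H = -84.6°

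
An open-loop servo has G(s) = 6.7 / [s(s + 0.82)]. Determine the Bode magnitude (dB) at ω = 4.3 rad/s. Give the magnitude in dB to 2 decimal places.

-8.97 dB

|j4.3 + 0.82| = √(4.3² + 0.82²) = 4.377
|j4.3| = 4.3
|G(j4.3)| = 6.7 / (4.377 × 4.3) = 0.35594
20 log₁₀(0.35594) = -8.972 dB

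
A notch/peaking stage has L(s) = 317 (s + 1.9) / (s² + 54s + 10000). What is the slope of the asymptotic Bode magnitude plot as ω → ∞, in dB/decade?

With 1 zero and 2 poles, the high-frequency asymptotic slope is 20 × (1 − 2) = -20 dB/decade.

-20 dB/decade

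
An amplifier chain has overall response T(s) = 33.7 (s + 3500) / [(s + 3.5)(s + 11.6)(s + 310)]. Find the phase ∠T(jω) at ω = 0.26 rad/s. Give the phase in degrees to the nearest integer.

∠(j0.26 + 3500) = arctan(0.26/3500) = 0.00°
∠(j0.26 + 3.5) = arctan(0.26/3.5) = 4.25°
∠(j0.26 + 11.6) = arctan(0.26/11.6) = 1.28°
∠(j0.26 + 310) = arctan(0.26/310) = 0.05°
∠T(j0.26) = 0.00° − (4.25° + 1.28° + 0.05°) = -5.58°

-6 deg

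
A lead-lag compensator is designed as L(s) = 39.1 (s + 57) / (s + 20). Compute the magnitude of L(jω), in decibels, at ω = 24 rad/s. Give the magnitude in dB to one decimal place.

37.8 dB

|j24 + 57| = √(24² + 57²) = 61.85
|j24 + 20| = √(24² + 20²) = 31.24
|L(j24)| = 39.1 × 61.85 / 31.24 = 77.405
20 log₁₀(77.405) = 37.78 dB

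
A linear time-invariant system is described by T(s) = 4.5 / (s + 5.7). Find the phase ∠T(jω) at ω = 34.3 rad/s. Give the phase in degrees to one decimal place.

-80.6 deg

∠(j34.3 + 5.7) = arctan(34.3/5.7) = 80.56°
∠T(j34.3) = −80.56° = -80.56°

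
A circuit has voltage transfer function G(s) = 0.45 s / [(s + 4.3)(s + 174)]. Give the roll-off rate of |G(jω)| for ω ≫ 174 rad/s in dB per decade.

With 1 zero and 2 poles, the high-frequency asymptotic slope is 20 × (1 − 2) = -20 dB/decade.

-20 dB/decade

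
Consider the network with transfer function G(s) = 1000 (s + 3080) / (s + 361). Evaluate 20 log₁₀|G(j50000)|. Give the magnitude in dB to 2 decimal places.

60.02 dB

|j50000 + 3080| = √(50000² + 3080²) = 5.009e+04
|j50000 + 361| = √(50000² + 361²) = 5e+04
|G(j50000)| = 1000 × 5.009e+04 / 5e+04 = 1001.9
20 log₁₀(1001.9) = 60.016 dB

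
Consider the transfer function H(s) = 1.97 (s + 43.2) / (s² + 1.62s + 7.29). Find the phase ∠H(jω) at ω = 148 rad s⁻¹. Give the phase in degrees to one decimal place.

-105.6°

∠(j148 + 43.2) = arctan(148/43.2) = 73.73°
∠[(j148)² + 1.62(j148) + 7.29] = ∠[-21897 + j239.76] = 179.37°
∠H(j148) = 73.73° − 179.37° = -105.64°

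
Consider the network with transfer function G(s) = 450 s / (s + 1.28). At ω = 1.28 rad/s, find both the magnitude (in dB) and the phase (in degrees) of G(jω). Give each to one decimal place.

|j1.28| = 1.28
|j1.28 + 1.28| = √(1.28² + 1.28²) = 1.81
|G(j1.28)| = 450 × 1.28 / 1.81 = 318.2
20 log₁₀(318.2) = 50.05 dB
∠(j1.28) = 90.00°
∠(j1.28 + 1.28) = arctan(1.28/1.28) = 45.00°
∠G(j1.28) = 90.00° − 45.00° = 45.00°

|G| = 50.1 dB, ∠G = 45.0°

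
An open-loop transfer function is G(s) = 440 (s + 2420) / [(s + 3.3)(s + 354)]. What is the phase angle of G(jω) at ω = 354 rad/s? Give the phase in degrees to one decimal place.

-126.1°

∠(j354 + 2420) = arctan(354/2420) = 8.32°
∠(j354 + 3.3) = arctan(354/3.3) = 89.47°
∠(j354 + 354) = arctan(354/354) = 45.00°
∠G(j354) = 8.32° − (89.47° + 45.00°) = -126.14°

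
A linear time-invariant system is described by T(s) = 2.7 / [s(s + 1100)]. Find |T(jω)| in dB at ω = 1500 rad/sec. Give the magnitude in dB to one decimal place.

|j1500 + 1100| = √(1500² + 1100²) = 1860
|j1500| = 1500
|T(j1500)| = 2.7 / (1860 × 1500) = 9.6769e-07
20 log₁₀(9.6769e-07) = -120.29 dB

-120.3 dB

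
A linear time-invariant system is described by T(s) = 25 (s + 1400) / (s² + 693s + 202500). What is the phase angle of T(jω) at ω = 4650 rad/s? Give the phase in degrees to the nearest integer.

∠(j4650 + 1400) = arctan(4650/1400) = 73.24°
∠[(j4650)² + 693(j4650) + 202500] = ∠[-2.142e+07 + j3.2224e+06] = 171.44°
∠T(j4650) = 73.24° − 171.44° = -98.20°

-98 deg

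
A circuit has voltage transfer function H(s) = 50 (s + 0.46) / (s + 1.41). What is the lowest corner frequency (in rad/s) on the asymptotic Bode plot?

Break frequencies occur at each pole and zero magnitude: 0.46 rad/s, 1.41 rad/s.
The lowest is 0.46 rad/s.

0.46 rad/s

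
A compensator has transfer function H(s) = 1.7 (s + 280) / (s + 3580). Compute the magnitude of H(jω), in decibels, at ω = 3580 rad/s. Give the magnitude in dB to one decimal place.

1.6 dB

|j3580 + 280| = √(3580² + 280²) = 3591
|j3580 + 3580| = √(3580² + 3580²) = 5063
|H(j3580)| = 1.7 × 3591 / 5063 = 1.2058
20 log₁₀(1.2058) = 1.63 dB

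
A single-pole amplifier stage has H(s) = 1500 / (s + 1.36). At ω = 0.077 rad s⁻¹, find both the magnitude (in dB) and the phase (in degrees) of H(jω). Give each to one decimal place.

|j0.077 + 1.36| = √(0.077² + 1.36²) = 1.362
|H(j0.077)| = 1500 / 1.362 = 1101.2
20 log₁₀(1101.2) = 60.84 dB
∠(j0.077 + 1.36) = arctan(0.077/1.36) = 3.24°
∠H(j0.077) = −3.24° = -3.24°

|H| = 60.8 dB, ∠H = -3.2°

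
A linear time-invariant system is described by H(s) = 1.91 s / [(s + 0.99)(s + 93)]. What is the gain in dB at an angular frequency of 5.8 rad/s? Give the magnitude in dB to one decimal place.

|j5.8| = 5.8
|j5.8 + 0.99| = √(5.8² + 0.99²) = 5.884
|j5.8 + 93| = √(5.8² + 93²) = 93.18
|H(j5.8)| = 1.91 × 5.8 / (5.884 × 93.18) = 0.020206
20 log₁₀(0.020206) = -33.89 dB

-33.9 dB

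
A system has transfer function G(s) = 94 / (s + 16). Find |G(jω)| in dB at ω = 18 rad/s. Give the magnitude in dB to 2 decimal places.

11.83 dB

|j18 + 16| = √(18² + 16²) = 24.08
|G(j18)| = 94 / 24.08 = 3.9031
20 log₁₀(3.9031) = 11.828 dB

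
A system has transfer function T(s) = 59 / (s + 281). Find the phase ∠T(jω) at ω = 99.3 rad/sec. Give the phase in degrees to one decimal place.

∠(j99.3 + 281) = arctan(99.3/281) = 19.46°
∠T(j99.3) = −19.46° = -19.46°

-19.5°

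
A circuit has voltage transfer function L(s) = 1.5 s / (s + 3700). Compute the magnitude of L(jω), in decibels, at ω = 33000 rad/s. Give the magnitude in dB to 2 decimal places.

3.47 dB

|j33000| = 3.3e+04
|j33000 + 3700| = √(33000² + 3700²) = 3.321e+04
|L(j33000)| = 1.5 × 3.3e+04 / 3.321e+04 = 1.4907
20 log₁₀(1.4907) = 3.468 dB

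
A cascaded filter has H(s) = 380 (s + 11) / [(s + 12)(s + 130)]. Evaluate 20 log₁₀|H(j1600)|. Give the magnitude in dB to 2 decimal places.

-12.52 dB

|j1600 + 11| = √(1600² + 11²) = 1600
|j1600 + 12| = √(1600² + 12²) = 1600
|j1600 + 130| = √(1600² + 130²) = 1605
|H(j1600)| = 380 × 1600 / (1600 × 1605) = 0.23672
20 log₁₀(0.23672) = -12.515 dB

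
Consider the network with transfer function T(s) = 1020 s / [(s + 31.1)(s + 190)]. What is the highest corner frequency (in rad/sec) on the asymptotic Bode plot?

Break frequencies occur at each pole and zero magnitude: 31.1 rad/sec, 190 rad/sec.
The highest is 190 rad/sec.

190 rad/sec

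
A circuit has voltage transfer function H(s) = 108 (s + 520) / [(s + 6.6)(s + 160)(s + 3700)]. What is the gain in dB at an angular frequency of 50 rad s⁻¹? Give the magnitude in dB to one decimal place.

|j50 + 520| = √(50² + 520²) = 522.4
|j50 + 6.6| = √(50² + 6.6²) = 50.43
|j50 + 160| = √(50² + 160²) = 167.6
|j50 + 3700| = √(50² + 3700²) = 3700
|H(j50)| = 108 × 522.4 / (50.43 × 167.6 × 3700) = 0.0018035
20 log₁₀(0.0018035) = -54.88 dB

-54.9 dB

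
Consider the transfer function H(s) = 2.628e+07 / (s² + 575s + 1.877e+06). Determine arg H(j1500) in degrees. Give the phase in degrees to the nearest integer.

-113°

∠[(j1500)² + 575(j1500) + 1.877e+06] = ∠[-3.73e+05 + j8.625e+05] = 113.39°
∠H(j1500) = −113.39° = -113.39°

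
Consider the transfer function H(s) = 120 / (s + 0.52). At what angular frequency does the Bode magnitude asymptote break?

0.52 rad/s

The single real pole at s = −0.52 gives a corner at ω = 0.52 rad/s.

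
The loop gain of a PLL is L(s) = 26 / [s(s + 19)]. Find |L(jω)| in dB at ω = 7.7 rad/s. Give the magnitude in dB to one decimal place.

|j7.7 + 19| = √(7.7² + 19²) = 20.5
|j7.7| = 7.7
|L(j7.7)| = 26 / (20.5 × 7.7) = 0.16471
20 log₁₀(0.16471) = -15.67 dB

-15.7 dB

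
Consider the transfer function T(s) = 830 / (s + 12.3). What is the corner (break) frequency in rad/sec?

12.3 rad/sec

The single real pole at s = −12.3 gives a corner at ω = 12.3 rad/sec.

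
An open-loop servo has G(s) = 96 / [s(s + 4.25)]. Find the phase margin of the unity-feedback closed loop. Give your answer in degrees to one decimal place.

Gain crossover: |G(jω)| = 1 at ω ≈ 9.35 rad s⁻¹.
∠G(j9.35) = −90° − arctan(9.35/4.25) ≈ -155.55°
PM = 180° + (-155.55°) = 24.45°

24.4 deg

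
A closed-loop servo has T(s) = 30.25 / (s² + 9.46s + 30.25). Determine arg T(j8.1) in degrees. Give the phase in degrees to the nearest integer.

-115°

∠[(j8.1)² + 9.46(j8.1) + 30.25] = ∠[-35.36 + j76.626] = 114.77°
∠T(j8.1) = −114.77° = -114.77°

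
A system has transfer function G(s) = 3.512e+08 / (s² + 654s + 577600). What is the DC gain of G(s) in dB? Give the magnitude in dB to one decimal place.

G(0) = 3.512e+08 / 577600 = 608.03
20 log₁₀(608.03) = 55.68 dB

55.7 dB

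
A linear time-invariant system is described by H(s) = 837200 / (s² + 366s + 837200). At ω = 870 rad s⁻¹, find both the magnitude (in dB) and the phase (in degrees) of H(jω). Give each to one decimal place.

|H| = 8.1 dB, ∠H = -75.8°

|(j870)² + 366(j870) + 837200| = |80300 + j3.1842e+05| = 3.284e+05
|H(j870)| = 837200 / 3.284e+05 = 2.5494
20 log₁₀(2.5494) = 8.13 dB
∠[(j870)² + 366(j870) + 837200] = ∠[80300 + j3.1842e+05] = 75.85°
∠H(j870) = −75.85° = -75.85°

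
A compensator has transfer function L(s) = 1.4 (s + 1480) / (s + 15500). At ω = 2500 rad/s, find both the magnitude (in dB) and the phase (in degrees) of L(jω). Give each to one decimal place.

|j2500 + 1480| = √(2500² + 1480²) = 2905
|j2500 + 15500| = √(2500² + 15500²) = 1.57e+04
|L(j2500)| = 1.4 × 2905 / 1.57e+04 = 0.25906
20 log₁₀(0.25906) = -11.73 dB
∠(j2500 + 1480) = arctan(2500/1480) = 59.37°
∠(j2500 + 15500) = arctan(2500/15500) = 9.16°
∠L(j2500) = 59.37° − 9.16° = 50.21°

|L| = -11.7 dB, ∠L = 50.2°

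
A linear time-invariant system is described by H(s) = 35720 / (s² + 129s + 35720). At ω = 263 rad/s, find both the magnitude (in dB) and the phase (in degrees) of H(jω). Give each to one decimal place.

|H| = -2.5 dB, ∠H = -134.6°

|(j263)² + 129(j263) + 35720| = |-33449 + j33927| = 4.764e+04
|H(j263)| = 35720 / 4.764e+04 = 0.74974
20 log₁₀(0.74974) = -2.50 dB
∠[(j263)² + 129(j263) + 35720] = ∠[-33449 + j33927] = 134.59°
∠H(j263) = −134.59° = -134.59°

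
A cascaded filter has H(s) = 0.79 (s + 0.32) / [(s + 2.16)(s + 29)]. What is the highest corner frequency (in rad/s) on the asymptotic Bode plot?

Break frequencies occur at each pole and zero magnitude: 0.32 rad/s, 2.16 rad/s, 29 rad/s.
The highest is 29 rad/s.

29 rad/s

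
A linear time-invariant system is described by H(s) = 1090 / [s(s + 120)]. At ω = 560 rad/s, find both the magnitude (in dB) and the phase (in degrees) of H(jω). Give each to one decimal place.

|H| = -49.4 dB, ∠H = -167.9°

|j560 + 120| = √(560² + 120²) = 572.7
|j560| = 560
|H(j560)| = 1090 / (572.7 × 560) = 0.0033986
20 log₁₀(0.0033986) = -49.37 dB
∠(j560 + 120) = arctan(560/120) = 77.91°
∠(j560) = 90.00°
∠H(j560) = − (77.91° + 90.00°) = -167.91°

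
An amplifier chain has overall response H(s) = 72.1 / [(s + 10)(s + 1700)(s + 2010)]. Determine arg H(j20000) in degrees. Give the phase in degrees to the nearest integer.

-259°

∠(j20000 + 10) = arctan(20000/10) = 89.97°
∠(j20000 + 1700) = arctan(20000/1700) = 85.14°
∠(j20000 + 2010) = arctan(20000/2010) = 84.26°
∠H(j20000) = − (89.97° + 85.14° + 84.26°) = -259.37°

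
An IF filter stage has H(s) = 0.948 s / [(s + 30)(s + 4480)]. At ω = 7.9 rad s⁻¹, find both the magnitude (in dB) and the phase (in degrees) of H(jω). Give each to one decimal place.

|j7.9| = 7.9
|j7.9 + 30| = √(7.9² + 30²) = 31.02
|j7.9 + 4480| = √(7.9² + 4480²) = 4480
|H(j7.9)| = 0.948 × 7.9 / (31.02 × 4480) = 5.3886e-05
20 log₁₀(5.3886e-05) = -85.37 dB
∠(j7.9) = 90.00°
∠(j7.9 + 30) = arctan(7.9/30) = 14.75°
∠(j7.9 + 4480) = arctan(7.9/4480) = 0.10°
∠H(j7.9) = 90.00° − (14.75° + 0.10°) = 75.15°

|H| = -85.4 dB, ∠H = 75.1 deg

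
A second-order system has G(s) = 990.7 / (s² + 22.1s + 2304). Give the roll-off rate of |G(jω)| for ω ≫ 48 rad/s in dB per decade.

-40 dB/decade

With 0 zeros and 2 poles, the high-frequency asymptotic slope is 20 × (0 − 2) = -40 dB/decade.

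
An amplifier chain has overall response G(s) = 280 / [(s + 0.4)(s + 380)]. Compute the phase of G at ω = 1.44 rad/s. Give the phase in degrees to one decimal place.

∠(j1.44 + 0.4) = arctan(1.44/0.4) = 74.48°
∠(j1.44 + 380) = arctan(1.44/380) = 0.22°
∠G(j1.44) = − (74.48° + 0.22°) = -74.69°

-74.7 deg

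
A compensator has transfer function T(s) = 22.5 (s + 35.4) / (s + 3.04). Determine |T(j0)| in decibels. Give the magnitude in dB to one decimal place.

T(0) = 22.5 × 35.4 / 3.04 = 262.01
20 log₁₀(262.01) = 48.37 dB

48.4 dB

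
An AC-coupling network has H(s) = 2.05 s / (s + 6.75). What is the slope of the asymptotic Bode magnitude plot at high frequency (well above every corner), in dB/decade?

0 dB/decade

With 1 zero and 1 pole, the high-frequency asymptotic slope is 20 × (1 − 1) = 0 dB/decade.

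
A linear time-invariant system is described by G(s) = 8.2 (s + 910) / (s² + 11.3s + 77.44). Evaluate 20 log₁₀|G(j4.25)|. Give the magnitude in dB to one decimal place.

|j4.25 + 910| = √(4.25² + 910²) = 910
|(j4.25)² + 11.3(j4.25) + 77.44| = |59.377 + j48.025| = 76.37
|G(j4.25)| = 8.2 × 910 / 76.37 = 97.712
20 log₁₀(97.712) = 39.80 dB

39.8 dB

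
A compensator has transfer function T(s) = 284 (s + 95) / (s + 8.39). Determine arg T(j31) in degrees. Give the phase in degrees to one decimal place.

-56.8°

∠(j31 + 95) = arctan(31/95) = 18.07°
∠(j31 + 8.39) = arctan(31/8.39) = 74.86°
∠T(j31) = 18.07° − 74.86° = -56.78°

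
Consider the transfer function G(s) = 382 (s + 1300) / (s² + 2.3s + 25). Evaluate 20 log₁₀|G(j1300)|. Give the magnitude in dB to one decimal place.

|j1300 + 1300| = √(1300² + 1300²) = 1838
|(j1300)² + 2.3(j1300) + 25| = |-1.69e+06 + j2990| = 1.69e+06
|G(j1300)| = 382 × 1838 / 1.69e+06 = 0.41557
20 log₁₀(0.41557) = -7.63 dB

-7.6 dB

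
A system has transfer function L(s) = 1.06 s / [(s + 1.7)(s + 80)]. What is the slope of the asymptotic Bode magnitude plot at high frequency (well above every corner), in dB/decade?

-20 dB/decade

With 1 zero and 2 poles, the high-frequency asymptotic slope is 20 × (1 − 2) = -20 dB/decade.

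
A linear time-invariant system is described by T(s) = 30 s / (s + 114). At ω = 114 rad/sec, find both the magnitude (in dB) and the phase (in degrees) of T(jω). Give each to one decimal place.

|j114| = 114
|j114 + 114| = √(114² + 114²) = 161.2
|T(j114)| = 30 × 114 / 161.2 = 21.213
20 log₁₀(21.213) = 26.53 dB
∠(j114) = 90.00°
∠(j114 + 114) = arctan(114/114) = 45.00°
∠T(j114) = 90.00° − 45.00° = 45.00°

|T| = 26.5 dB, ∠T = 45.0°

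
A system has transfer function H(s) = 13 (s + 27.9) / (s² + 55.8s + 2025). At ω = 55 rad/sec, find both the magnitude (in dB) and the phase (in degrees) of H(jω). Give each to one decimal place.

|j55 + 27.9| = √(55² + 27.9²) = 61.67
|(j55)² + 55.8(j55) + 2025| = |-1000 + j3069| = 3228
|H(j55)| = 13 × 61.67 / 3228 = 0.24838
20 log₁₀(0.24838) = -12.10 dB
∠(j55 + 27.9) = arctan(55/27.9) = 63.10°
∠[(j55)² + 55.8(j55) + 2025] = ∠[-1000 + j3069] = 108.05°
∠H(j55) = 63.10° − 108.05° = -44.95°

|H| = -12.1 dB, ∠H = -44.9°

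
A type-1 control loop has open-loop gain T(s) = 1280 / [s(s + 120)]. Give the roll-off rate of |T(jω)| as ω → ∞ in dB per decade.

-40 dB/decade

With 0 zeros and 2 poles, the high-frequency asymptotic slope is 20 × (0 − 2) = -40 dB/decade.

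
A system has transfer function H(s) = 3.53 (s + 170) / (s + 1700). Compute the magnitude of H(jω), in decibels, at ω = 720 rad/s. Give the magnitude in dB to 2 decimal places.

|j720 + 170| = √(720² + 170²) = 739.8
|j720 + 1700| = √(720² + 1700²) = 1846
|H(j720)| = 3.53 × 739.8 / 1846 = 1.4145
20 log₁₀(1.4145) = 3.012 dB

3.01 dB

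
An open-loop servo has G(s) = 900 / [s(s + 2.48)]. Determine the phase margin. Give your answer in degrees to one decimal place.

Gain crossover: |G(jω)| = 1 at ω ≈ 29.9 rad/s.
∠G(j29.9) = −90° − arctan(29.9/2.48) ≈ -175.27°
PM = 180° + (-175.27°) = 4.73°

4.7°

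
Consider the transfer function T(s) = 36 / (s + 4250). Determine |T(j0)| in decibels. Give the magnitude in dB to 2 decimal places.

-41.44 dB

T(0) = 36 / 4250 = 0.0084706
20 log₁₀(0.0084706) = -41.442 dB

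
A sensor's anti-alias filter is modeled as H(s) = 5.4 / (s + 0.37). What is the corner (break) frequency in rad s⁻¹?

The single real pole at s = −0.37 gives a corner at ω = 0.37 rad s⁻¹.

0.37 rad s⁻¹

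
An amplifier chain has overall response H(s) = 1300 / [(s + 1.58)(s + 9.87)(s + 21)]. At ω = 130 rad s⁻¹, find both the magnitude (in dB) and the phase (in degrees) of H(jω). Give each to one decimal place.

|H| = -64.7 dB, ∠H = -255.8°

|j130 + 1.58| = √(130² + 1.58²) = 130
|j130 + 9.87| = √(130² + 9.87²) = 130.4
|j130 + 21| = √(130² + 21²) = 131.7
|H(j130)| = 1300 / (130 × 130.4 × 131.7) = 0.00058242
20 log₁₀(0.00058242) = -64.70 dB
∠(j130 + 1.58) = arctan(130/1.58) = 89.30°
∠(j130 + 9.87) = arctan(130/9.87) = 85.66°
∠(j130 + 21) = arctan(130/21) = 80.82°
∠H(j130) = − (89.30° + 85.66° + 80.82°) = -255.79°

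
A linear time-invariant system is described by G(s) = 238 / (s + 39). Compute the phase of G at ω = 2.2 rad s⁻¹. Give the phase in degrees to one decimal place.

∠(j2.2 + 39) = arctan(2.2/39) = 3.23°
∠G(j2.2) = −3.23° = -3.23°

-3.2°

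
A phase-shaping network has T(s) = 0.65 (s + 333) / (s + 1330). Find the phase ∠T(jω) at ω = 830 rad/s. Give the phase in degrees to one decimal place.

∠(j830 + 333) = arctan(830/333) = 68.14°
∠(j830 + 1330) = arctan(830/1330) = 31.97°
∠T(j830) = 68.14° − 31.97° = 36.17°

36.2°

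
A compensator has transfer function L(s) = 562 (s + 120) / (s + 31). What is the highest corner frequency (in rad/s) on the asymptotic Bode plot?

120 rad/s

Break frequencies occur at each pole and zero magnitude: 31 rad/s, 120 rad/s.
The highest is 120 rad/s.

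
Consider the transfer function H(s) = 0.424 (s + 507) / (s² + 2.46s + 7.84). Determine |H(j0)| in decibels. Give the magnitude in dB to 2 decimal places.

H(0) = 0.424 × 507 / 7.84 = 27.419
20 log₁₀(27.419) = 28.761 dB

28.76 dB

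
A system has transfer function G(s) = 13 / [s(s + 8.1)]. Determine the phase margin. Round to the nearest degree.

79°

Gain crossover: |G(jω)| = 1 at ω ≈ 1.58 rad/s.
∠G(j1.58) = −90° − arctan(1.58/8.1) ≈ -101.01°
PM = 180° + (-101.01°) = 78.99°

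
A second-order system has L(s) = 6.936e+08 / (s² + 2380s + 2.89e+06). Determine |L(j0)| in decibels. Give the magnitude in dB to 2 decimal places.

47.60 dB

L(0) = 6.936e+08 / 2.89e+06 = 240
20 log₁₀(240) = 47.604 dB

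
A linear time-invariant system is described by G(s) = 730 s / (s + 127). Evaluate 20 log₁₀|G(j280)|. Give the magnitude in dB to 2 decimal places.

|j280| = 280
|j280 + 127| = √(280² + 127²) = 307.5
|G(j280)| = 730 × 280 / 307.5 = 664.81
20 log₁₀(664.81) = 56.454 dB

56.45 dB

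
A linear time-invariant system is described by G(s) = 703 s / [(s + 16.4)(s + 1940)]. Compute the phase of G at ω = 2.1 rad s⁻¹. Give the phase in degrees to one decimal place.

∠(j2.1) = 90.00°
∠(j2.1 + 16.4) = arctan(2.1/16.4) = 7.30°
∠(j2.1 + 1940) = arctan(2.1/1940) = 0.06°
∠G(j2.1) = 90.00° − (7.30° + 0.06°) = 82.64°

82.6°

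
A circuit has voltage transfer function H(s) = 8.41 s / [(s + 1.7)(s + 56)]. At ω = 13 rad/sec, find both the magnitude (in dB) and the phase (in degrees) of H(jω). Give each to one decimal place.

|H| = -16.8 dB, ∠H = -5.6°

|j13| = 13
|j13 + 1.7| = √(13² + 1.7²) = 13.11
|j13 + 56| = √(13² + 56²) = 57.49
|H(j13)| = 8.41 × 13 / (13.11 × 57.49) = 0.14505
20 log₁₀(0.14505) = -16.77 dB
∠(j13) = 90.00°
∠(j13 + 1.7) = arctan(13/1.7) = 82.55°
∠(j13 + 56) = arctan(13/56) = 13.07°
∠H(j13) = 90.00° − (82.55° + 13.07°) = -5.62°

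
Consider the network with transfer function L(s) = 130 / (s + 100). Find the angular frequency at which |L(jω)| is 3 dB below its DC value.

For a single-pole low-pass, the −3 dB point is at the pole: ω = 100 rad/s.

100 rad/s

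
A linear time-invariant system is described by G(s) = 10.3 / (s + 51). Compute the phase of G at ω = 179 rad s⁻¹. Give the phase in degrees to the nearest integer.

∠(j179 + 51) = arctan(179/51) = 74.10°
∠G(j179) = −74.10° = -74.10°

-74°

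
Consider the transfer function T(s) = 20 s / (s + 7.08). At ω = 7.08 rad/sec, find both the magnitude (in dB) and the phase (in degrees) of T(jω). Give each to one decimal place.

|j7.08| = 7.08
|j7.08 + 7.08| = √(7.08² + 7.08²) = 10.01
|T(j7.08)| = 20 × 7.08 / 10.01 = 14.142
20 log₁₀(14.142) = 23.01 dB
∠(j7.08) = 90.00°
∠(j7.08 + 7.08) = arctan(7.08/7.08) = 45.00°
∠T(j7.08) = 90.00° − 45.00° = 45.00°

|T| = 23.0 dB, ∠T = 45.0 deg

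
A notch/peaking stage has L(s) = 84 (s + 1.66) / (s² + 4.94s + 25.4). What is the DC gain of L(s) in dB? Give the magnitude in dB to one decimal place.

L(0) = 84 × 1.66 / 25.4 = 5.4898
20 log₁₀(5.4898) = 14.79 dB

14.8 dB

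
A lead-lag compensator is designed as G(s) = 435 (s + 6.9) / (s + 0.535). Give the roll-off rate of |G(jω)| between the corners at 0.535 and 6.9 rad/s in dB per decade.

In this band the factors already past their corner are: pole at 0.535; net slope = -20 dB/decade.

-20 dB/decade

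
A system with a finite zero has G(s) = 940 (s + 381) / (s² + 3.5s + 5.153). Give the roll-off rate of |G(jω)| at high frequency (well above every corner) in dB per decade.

With 1 zero and 2 poles, the high-frequency asymptotic slope is 20 × (1 − 2) = -20 dB/decade.

-20 dB/decade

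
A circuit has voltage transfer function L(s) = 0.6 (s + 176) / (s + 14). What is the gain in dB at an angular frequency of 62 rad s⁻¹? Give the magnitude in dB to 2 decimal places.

|j62 + 176| = √(62² + 176²) = 186.6
|j62 + 14| = √(62² + 14²) = 63.56
|L(j62)| = 0.6 × 186.6 / 63.56 = 1.7615
20 log₁₀(1.7615) = 4.917 dB

4.92 dB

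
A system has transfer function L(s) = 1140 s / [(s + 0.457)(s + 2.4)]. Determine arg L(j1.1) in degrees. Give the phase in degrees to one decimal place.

∠(j1.1) = 90.00°
∠(j1.1 + 0.457) = arctan(1.1/0.457) = 67.44°
∠(j1.1 + 2.4) = arctan(1.1/2.4) = 24.62°
∠L(j1.1) = 90.00° − (67.44° + 24.62°) = -2.06°

-2.1°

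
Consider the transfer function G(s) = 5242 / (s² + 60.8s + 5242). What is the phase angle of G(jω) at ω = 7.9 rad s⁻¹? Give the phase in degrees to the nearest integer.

-5°

∠[(j7.9)² + 60.8(j7.9) + 5242] = ∠[5179.6 + j480.32] = 5.30°
∠G(j7.9) = −5.30° = -5.30°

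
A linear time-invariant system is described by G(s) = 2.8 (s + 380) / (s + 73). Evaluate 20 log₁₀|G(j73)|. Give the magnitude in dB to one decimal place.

20.4 dB

|j73 + 380| = √(73² + 380²) = 386.9
|j73 + 73| = √(73² + 73²) = 103.2
|G(j73)| = 2.8 × 386.9 / 103.2 = 10.495
20 log₁₀(10.495) = 20.42 dB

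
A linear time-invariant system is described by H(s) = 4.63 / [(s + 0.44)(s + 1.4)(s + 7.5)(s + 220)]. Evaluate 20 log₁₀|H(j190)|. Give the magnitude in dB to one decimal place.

|j190 + 0.44| = √(190² + 0.44²) = 190
|j190 + 1.4| = √(190² + 1.4²) = 190
|j190 + 7.5| = √(190² + 7.5²) = 190.1
|j190 + 220| = √(190² + 220²) = 290.7
|H(j190)| = 4.63 / (190 × 190 × 190.1 × 290.7) = 2.3203e-09
20 log₁₀(2.3203e-09) = -172.69 dB

-172.7 dB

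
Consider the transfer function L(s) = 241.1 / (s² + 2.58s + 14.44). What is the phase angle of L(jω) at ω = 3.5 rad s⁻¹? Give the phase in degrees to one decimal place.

∠[(j3.5)² + 2.58(j3.5) + 14.44] = ∠[2.19 + j9.03] = 76.37°
∠L(j3.5) = −76.37° = -76.37°

-76.4 deg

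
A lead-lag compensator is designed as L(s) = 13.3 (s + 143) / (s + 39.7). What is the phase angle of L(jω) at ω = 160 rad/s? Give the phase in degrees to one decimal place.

-27.9°

∠(j160 + 143) = arctan(160/143) = 48.21°
∠(j160 + 39.7) = arctan(160/39.7) = 76.06°
∠L(j160) = 48.21° − 76.06° = -27.85°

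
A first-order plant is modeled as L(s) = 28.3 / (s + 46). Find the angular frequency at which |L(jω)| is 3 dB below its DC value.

46 rad/s

For a single-pole low-pass, the −3 dB point is at the pole: ω = 46 rad/s.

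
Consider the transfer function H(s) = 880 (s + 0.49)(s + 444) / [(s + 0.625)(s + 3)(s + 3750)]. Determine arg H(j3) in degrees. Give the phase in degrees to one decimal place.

-42.2°

∠(j3 + 0.49) = arctan(3/0.49) = 80.72°
∠(j3 + 444) = arctan(3/444) = 0.39°
∠(j3 + 0.625) = arctan(3/0.625) = 78.23°
∠(j3 + 3) = arctan(3/3) = 45.00°
∠(j3 + 3750) = arctan(3/3750) = 0.05°
∠H(j3) = 80.72° + 0.39° − (78.23° + 45.00° + 0.05°) = -42.17°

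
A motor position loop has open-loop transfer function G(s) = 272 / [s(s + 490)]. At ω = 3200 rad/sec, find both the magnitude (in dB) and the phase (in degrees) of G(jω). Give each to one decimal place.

|G| = -91.6 dB, ∠G = -171.3 deg

|j3200 + 490| = √(3200² + 490²) = 3237
|j3200| = 3200
|G(j3200)| = 272 / (3237 × 3200) = 2.6256e-05
20 log₁₀(2.6256e-05) = -91.62 dB
∠(j3200 + 490) = arctan(3200/490) = 81.29°
∠(j3200) = 90.00°
∠G(j3200) = − (81.29° + 90.00°) = -171.29°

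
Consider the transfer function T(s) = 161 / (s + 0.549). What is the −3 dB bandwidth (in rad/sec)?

For a single-pole low-pass, the −3 dB point is at the pole: ω = 0.549 rad/sec.

0.549 rad/sec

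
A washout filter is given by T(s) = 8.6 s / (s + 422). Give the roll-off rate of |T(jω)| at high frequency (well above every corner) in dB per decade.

With 1 zero and 1 pole, the high-frequency asymptotic slope is 20 × (1 − 1) = 0 dB/decade.

0 dB/decade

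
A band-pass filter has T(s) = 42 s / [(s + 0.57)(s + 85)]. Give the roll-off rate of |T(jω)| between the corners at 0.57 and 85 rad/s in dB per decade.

0 dB/decade

In this band the factors already past their corner are: 1 differentiator zero, pole at 0.57; net slope = 0 dB/decade.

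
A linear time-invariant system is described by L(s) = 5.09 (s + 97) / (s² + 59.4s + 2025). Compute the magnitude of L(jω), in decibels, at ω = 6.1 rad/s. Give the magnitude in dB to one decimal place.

-12.2 dB

|j6.1 + 97| = √(6.1² + 97²) = 97.19
|(j6.1)² + 59.4(j6.1) + 2025| = |1987.8 + j362.34| = 2021
|L(j6.1)| = 5.09 × 97.19 / 2021 = 0.24484
20 log₁₀(0.24484) = -12.22 dB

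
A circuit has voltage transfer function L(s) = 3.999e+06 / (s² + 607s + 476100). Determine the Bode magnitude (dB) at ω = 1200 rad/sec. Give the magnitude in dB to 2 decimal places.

10.40 dB

|(j1200)² + 607(j1200) + 476100| = |-9.639e+05 + j7.284e+05| = 1.208e+06
|L(j1200)| = 3.999e+06 / 1.208e+06 = 3.31
20 log₁₀(3.31) = 10.396 dB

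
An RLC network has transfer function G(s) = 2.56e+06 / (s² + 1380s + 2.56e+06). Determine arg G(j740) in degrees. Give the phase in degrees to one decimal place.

-26.9°

∠[(j740)² + 1380(j740) + 2.56e+06] = ∠[2.0124e+06 + j1.0212e+06] = 26.91°
∠G(j740) = −26.91° = -26.91°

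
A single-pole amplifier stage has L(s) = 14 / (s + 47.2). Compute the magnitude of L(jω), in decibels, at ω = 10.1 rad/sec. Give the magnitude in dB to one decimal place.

|j10.1 + 47.2| = √(10.1² + 47.2²) = 48.27
|L(j10.1)| = 14 / 48.27 = 0.29004
20 log₁₀(0.29004) = -10.75 dB

-10.8 dB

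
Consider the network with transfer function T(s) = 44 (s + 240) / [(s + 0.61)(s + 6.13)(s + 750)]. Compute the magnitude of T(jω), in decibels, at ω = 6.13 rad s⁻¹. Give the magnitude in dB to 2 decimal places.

|j6.13 + 240| = √(6.13² + 240²) = 240.1
|j6.13 + 0.61| = √(6.13² + 0.61²) = 6.16
|j6.13 + 6.13| = √(6.13² + 6.13²) = 8.669
|j6.13 + 750| = √(6.13² + 750²) = 750
|T(j6.13)| = 44 × 240.1 / (6.16 × 8.669 × 750) = 0.26373
20 log₁₀(0.26373) = -11.577 dB

-11.58 dB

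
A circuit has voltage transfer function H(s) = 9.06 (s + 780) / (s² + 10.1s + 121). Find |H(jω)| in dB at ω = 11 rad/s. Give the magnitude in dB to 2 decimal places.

36.07 dB

|j11 + 780| = √(11² + 780²) = 780.1
|(j11)² + 10.1(j11) + 121| = |0 + j111.1| = 111.1
|H(j11)| = 9.06 × 780.1 / 111.1 = 63.614
20 log₁₀(63.614) = 36.071 dB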